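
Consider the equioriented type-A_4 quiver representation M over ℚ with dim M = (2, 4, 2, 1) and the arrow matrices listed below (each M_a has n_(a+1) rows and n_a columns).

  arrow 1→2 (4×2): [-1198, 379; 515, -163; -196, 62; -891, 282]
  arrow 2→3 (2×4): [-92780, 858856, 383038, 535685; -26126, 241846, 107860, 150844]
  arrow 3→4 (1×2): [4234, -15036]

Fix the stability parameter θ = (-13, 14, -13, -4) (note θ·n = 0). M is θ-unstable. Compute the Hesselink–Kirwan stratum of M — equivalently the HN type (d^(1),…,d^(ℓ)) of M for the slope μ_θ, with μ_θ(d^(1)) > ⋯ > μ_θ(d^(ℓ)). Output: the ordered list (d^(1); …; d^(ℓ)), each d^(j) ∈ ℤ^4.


Barcode: M ≅ I[1,2], I[1,4], I[2,2], I[2,3]. HN layers by μ_θ (4 steps, strictly decreasing):
  μ^(1)=14; μ^(2)=1/2; μ^(3)=-1; μ^(4)=-13

((0, 2, 0, 0); (0, 1, 1, 0); (0, 1, 1, 1); (2, 0, 0, 0))


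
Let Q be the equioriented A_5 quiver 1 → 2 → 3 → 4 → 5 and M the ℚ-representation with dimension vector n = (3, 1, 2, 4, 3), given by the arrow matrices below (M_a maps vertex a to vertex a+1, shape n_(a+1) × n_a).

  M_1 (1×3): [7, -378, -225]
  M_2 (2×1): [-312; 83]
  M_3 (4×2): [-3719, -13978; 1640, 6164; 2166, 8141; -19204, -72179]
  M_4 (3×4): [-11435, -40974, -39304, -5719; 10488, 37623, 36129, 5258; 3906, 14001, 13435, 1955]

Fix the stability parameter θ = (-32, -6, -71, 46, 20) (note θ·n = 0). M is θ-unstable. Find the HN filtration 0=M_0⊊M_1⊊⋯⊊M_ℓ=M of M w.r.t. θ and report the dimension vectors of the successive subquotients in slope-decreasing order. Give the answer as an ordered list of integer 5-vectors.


Via rank(M_{q-1}∘⋯∘M_p): M ≅ I[1,1]^2, I[1,5], I[3,5], I[4,4], I[4,5].
μ_θ-semistable layers: μ^(1)=46; μ^(2)=33; μ^(3)=-32; μ^(4)=-109/3; μ^(5)=-71

((0, 0, 0, 1, 0); (0, 0, 0, 3, 3); (2, 0, 0, 0, 0); (1, 1, 1, 0, 0); (0, 0, 1, 0, 0))


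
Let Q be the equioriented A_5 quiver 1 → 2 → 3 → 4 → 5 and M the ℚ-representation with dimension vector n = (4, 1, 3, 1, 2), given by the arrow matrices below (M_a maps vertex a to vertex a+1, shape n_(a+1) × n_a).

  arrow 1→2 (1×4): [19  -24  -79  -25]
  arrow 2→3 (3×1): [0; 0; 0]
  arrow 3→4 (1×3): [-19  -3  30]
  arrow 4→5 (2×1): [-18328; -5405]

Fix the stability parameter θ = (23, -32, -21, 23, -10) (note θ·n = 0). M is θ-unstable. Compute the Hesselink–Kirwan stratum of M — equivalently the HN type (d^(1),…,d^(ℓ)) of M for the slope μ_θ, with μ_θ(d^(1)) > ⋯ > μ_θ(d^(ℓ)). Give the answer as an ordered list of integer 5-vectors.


Via rank(M_{q-1}∘⋯∘M_p): M ≅ I[1,1]^3, I[1,2], I[3,3]^2, I[3,5], I[5,5].
μ_θ-semistable layers: μ^(1)=23; μ^(2)=13/2; μ^(3)=-9/2; μ^(4)=-10; μ^(5)=-21

((3, 0, 0, 0, 0); (0, 0, 0, 1, 1); (1, 1, 0, 0, 0); (0, 0, 0, 0, 1); (0, 0, 3, 0, 0))


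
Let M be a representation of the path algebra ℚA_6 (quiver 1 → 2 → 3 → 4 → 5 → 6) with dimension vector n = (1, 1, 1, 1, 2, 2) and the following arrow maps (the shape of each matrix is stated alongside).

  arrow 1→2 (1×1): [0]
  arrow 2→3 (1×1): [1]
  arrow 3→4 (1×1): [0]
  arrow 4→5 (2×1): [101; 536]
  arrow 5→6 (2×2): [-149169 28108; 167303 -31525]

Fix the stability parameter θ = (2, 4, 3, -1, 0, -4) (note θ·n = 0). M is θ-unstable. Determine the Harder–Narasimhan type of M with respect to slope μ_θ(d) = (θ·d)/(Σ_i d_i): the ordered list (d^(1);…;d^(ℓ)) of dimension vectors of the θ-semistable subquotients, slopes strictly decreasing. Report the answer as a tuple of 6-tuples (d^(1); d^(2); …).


Interval decomposition of M: I[1,1], I[2,3], I[4,6], I[5,6].
HN type (ℓ=4): μ^(1)=7/2; μ^(2)=2; μ^(3)=-5/3; μ^(4)=-2

((0, 1, 1, 0, 0, 0); (1, 0, 0, 0, 0, 0); (0, 0, 0, 1, 1, 1); (0, 0, 0, 0, 1, 1))


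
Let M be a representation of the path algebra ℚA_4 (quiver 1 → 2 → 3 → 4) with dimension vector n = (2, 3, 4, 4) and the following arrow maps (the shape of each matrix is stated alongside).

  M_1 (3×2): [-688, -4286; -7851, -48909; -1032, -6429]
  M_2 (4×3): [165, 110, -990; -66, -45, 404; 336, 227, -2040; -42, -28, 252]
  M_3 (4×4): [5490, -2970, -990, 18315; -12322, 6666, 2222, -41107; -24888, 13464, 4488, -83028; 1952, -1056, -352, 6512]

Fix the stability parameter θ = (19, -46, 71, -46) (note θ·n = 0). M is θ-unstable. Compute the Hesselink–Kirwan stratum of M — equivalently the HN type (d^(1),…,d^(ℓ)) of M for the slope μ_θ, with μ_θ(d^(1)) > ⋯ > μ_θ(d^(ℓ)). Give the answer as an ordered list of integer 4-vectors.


Via rank(M_{q-1}∘⋯∘M_p): M ≅ I[1,2], I[1,3], I[2,3], I[3,3], I[3,4], I[4,4]^3.
μ_θ-semistable layers: μ^(1)=71; μ^(2)=25/2; μ^(3)=-27/2; μ^(4)=-46

((0, 0, 3, 0); (0, 0, 1, 1); (2, 2, 0, 0); (0, 1, 0, 3))


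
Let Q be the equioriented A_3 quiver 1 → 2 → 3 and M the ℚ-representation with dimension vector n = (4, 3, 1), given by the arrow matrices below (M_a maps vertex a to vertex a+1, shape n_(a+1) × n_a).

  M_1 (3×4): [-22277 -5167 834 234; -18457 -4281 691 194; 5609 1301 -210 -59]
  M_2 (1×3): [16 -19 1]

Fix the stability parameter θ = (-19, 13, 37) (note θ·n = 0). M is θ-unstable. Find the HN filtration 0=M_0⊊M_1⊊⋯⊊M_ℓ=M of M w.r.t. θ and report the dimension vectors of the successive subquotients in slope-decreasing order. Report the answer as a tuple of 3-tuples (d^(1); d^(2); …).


Barcode: M ≅ I[1,1], I[1,2]^2, I[1,3]. HN layers by μ_θ (3 steps, strictly decreasing):
  μ^(1)=37; μ^(2)=13; μ^(3)=-19

((0, 0, 1); (0, 3, 0); (4, 0, 0))


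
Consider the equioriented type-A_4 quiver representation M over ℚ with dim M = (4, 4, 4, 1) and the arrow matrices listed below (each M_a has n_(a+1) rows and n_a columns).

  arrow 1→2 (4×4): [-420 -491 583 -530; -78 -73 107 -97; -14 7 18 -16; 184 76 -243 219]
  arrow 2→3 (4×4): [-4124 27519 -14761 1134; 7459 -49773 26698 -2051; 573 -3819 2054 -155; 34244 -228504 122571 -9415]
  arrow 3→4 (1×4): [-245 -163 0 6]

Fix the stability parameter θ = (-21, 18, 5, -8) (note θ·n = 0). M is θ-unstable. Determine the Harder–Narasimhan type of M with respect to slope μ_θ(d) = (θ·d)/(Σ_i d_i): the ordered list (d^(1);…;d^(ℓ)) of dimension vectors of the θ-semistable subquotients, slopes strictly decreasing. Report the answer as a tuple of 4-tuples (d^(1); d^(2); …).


Via rank(M_{q-1}∘⋯∘M_p): M ≅ I[1,1], I[1,3]^2, I[1,4], I[2,3].
μ_θ-semistable layers: μ^(1)=23/2; μ^(2)=5; μ^(3)=-21

((0, 3, 3, 0); (0, 1, 1, 1); (4, 0, 0, 0))


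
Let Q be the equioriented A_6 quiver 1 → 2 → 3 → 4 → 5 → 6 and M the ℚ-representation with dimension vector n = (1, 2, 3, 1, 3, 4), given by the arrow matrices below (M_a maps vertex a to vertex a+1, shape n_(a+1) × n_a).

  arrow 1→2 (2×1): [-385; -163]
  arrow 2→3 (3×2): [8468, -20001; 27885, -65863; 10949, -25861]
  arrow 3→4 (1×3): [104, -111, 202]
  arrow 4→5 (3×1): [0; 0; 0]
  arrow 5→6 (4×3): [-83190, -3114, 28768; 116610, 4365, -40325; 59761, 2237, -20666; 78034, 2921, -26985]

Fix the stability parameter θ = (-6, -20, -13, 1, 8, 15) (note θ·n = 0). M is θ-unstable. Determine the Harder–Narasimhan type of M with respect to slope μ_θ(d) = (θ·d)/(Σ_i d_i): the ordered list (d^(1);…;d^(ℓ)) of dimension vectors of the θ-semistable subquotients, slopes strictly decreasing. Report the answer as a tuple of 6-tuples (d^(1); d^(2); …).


Via rank(M_{q-1}∘⋯∘M_p): M ≅ I[1,4], I[2,3], I[3,3], I[5,5], I[5,6]^2, I[6,6]^2.
μ_θ-semistable layers: μ^(1)=15; μ^(2)=8; μ^(3)=1; μ^(4)=-13; μ^(5)=-20

((0, 0, 0, 0, 0, 4); (0, 0, 0, 0, 3, 0); (0, 0, 0, 1, 0, 0); (1, 1, 3, 0, 0, 0); (0, 1, 0, 0, 0, 0))


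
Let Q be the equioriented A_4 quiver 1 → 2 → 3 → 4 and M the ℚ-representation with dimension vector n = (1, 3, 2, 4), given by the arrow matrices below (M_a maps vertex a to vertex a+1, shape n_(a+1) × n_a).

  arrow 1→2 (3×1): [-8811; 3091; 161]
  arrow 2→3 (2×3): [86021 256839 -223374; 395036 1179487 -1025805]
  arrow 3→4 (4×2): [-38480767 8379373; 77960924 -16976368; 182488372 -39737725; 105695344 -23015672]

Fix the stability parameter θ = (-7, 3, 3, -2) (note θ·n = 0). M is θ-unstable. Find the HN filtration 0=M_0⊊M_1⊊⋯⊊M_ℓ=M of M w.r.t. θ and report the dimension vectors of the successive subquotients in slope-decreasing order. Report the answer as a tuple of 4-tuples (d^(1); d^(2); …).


Interval decomposition of M: I[1,4], I[2,2], I[2,4], I[4,4]^2.
HN type (ℓ=4): μ^(1)=3; μ^(2)=4/3; μ^(3)=-2; μ^(4)=-7

((0, 1, 0, 0); (0, 2, 2, 2); (0, 0, 0, 2); (1, 0, 0, 0))


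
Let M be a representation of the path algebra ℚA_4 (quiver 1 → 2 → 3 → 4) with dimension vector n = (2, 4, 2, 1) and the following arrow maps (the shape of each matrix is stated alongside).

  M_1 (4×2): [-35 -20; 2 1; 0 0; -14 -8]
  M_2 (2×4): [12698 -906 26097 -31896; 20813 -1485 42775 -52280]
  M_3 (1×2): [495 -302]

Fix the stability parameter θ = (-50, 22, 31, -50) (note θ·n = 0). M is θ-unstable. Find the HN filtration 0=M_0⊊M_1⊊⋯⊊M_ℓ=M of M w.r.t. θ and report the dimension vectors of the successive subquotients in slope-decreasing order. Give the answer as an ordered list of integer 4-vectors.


Barcode: M ≅ I[1,2], I[1,3], I[2,2], I[2,4]. HN layers by μ_θ (4 steps, strictly decreasing):
  μ^(1)=31; μ^(2)=22; μ^(3)=1; μ^(4)=-50

((0, 0, 1, 0); (0, 3, 0, 0); (0, 1, 1, 1); (2, 0, 0, 0))


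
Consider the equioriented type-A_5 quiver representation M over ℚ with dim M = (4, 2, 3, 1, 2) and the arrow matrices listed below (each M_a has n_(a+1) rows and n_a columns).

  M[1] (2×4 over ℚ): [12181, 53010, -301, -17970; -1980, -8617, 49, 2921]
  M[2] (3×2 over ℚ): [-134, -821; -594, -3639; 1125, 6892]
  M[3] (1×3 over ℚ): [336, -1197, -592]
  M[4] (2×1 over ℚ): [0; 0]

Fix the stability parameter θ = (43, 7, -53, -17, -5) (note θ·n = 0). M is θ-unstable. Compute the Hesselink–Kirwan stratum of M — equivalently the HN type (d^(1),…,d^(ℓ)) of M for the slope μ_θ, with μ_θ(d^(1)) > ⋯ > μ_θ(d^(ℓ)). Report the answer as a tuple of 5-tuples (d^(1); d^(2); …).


Via rank(M_{q-1}∘⋯∘M_p): M ≅ I[1,1]^2, I[1,3], I[1,4], I[3,3], I[5,5]^2.
μ_θ-semistable layers: μ^(1)=43; μ^(2)=-1; μ^(3)=-5; μ^(4)=-53

((2, 0, 0, 0, 0); (1, 1, 1, 0, 0); (1, 1, 1, 1, 2); (0, 0, 1, 0, 0))


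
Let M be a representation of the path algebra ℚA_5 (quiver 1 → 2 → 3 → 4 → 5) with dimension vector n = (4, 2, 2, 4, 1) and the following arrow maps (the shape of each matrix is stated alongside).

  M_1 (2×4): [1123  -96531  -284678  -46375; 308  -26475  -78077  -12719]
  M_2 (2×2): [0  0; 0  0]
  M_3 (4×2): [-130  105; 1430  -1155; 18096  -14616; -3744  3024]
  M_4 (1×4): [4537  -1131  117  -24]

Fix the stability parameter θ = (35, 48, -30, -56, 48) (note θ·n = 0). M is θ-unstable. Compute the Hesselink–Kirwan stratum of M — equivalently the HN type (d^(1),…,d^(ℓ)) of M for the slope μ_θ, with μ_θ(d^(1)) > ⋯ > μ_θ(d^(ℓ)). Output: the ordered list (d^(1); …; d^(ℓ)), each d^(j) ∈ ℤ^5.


Via rank(M_{q-1}∘⋯∘M_p): M ≅ I[1,1]^2, I[1,2]^2, I[3,3], I[3,5], I[4,4]^3.
μ_θ-semistable layers: μ^(1)=48; μ^(2)=35; μ^(3)=-30; μ^(4)=-43; μ^(5)=-56

((0, 2, 0, 0, 1); (4, 0, 0, 0, 0); (0, 0, 1, 0, 0); (0, 0, 1, 1, 0); (0, 0, 0, 3, 0))


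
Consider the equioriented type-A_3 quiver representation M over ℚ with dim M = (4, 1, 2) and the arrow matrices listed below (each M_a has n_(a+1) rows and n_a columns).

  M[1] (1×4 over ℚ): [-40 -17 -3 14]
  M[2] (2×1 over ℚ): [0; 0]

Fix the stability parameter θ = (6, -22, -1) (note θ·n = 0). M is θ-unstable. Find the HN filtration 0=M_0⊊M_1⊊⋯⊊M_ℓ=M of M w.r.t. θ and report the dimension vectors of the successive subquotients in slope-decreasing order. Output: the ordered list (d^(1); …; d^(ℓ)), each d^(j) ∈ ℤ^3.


Barcode: M ≅ I[1,1]^3, I[1,2], I[3,3]^2. HN layers by μ_θ (3 steps, strictly decreasing):
  μ^(1)=6; μ^(2)=-1; μ^(3)=-8

((3, 0, 0); (0, 0, 2); (1, 1, 0))


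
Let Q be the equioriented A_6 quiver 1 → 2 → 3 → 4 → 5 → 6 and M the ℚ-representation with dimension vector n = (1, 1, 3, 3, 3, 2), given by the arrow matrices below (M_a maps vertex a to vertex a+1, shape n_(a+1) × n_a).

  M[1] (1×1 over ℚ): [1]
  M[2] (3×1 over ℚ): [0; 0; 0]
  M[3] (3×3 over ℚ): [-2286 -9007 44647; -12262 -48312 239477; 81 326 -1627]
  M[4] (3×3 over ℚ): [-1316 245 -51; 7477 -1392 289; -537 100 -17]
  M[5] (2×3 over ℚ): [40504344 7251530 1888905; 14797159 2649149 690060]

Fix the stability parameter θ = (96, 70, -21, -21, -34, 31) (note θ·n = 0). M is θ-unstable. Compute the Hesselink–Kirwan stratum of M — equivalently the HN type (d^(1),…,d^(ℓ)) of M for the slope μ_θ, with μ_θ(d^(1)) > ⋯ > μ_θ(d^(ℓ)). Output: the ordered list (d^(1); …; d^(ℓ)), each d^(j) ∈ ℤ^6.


Via rank(M_{q-1}∘⋯∘M_p): M ≅ I[1,2], I[3,4], I[3,6]^2, I[5,5].
μ_θ-semistable layers: μ^(1)=83; μ^(2)=31; μ^(3)=-21; μ^(4)=-76/3; μ^(5)=-34

((1, 1, 0, 0, 0, 0); (0, 0, 0, 0, 0, 2); (0, 0, 1, 1, 0, 0); (0, 0, 2, 2, 2, 0); (0, 0, 0, 0, 1, 0))


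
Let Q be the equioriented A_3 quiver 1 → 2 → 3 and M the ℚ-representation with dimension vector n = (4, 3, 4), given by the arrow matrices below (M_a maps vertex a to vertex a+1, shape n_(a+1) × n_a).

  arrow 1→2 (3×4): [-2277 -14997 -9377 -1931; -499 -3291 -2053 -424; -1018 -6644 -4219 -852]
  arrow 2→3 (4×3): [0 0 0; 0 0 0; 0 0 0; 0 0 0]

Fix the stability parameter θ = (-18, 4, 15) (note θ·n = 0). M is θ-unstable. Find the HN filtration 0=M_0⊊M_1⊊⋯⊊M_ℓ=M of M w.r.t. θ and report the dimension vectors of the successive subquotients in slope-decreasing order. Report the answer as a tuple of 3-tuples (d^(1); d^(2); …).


Barcode: M ≅ I[1,1], I[1,2]^3, I[3,3]^4. HN layers by μ_θ (3 steps, strictly decreasing):
  μ^(1)=15; μ^(2)=4; μ^(3)=-18

((0, 0, 4); (0, 3, 0); (4, 0, 0))


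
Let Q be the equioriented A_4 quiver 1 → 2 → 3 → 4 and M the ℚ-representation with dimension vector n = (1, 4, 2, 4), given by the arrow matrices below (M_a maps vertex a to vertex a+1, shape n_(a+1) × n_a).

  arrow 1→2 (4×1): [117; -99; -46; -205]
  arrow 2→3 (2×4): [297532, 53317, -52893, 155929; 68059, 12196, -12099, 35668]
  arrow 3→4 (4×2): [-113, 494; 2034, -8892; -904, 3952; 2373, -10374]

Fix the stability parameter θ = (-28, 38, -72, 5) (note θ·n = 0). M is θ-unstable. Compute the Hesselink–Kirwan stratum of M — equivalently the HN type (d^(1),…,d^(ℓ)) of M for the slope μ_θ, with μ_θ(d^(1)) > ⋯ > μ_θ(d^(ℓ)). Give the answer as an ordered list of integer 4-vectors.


Via rank(M_{q-1}∘⋯∘M_p): M ≅ I[1,3], I[2,2]^2, I[2,4], I[4,4]^3.
μ_θ-semistable layers: μ^(1)=38; μ^(2)=5; μ^(3)=-17; μ^(4)=-28

((0, 2, 0, 0); (0, 0, 0, 4); (0, 2, 2, 0); (1, 0, 0, 0))


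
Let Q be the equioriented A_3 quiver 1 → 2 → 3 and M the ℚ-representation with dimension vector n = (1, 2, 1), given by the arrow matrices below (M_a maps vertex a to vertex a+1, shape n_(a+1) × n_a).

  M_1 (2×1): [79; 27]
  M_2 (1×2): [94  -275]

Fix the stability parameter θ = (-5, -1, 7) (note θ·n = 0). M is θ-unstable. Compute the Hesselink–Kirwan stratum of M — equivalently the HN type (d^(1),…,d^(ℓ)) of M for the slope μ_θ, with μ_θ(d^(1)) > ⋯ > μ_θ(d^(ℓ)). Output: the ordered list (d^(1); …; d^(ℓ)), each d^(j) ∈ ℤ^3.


Via rank(M_{q-1}∘⋯∘M_p): M ≅ I[1,3], I[2,2].
μ_θ-semistable layers: μ^(1)=7; μ^(2)=-1; μ^(3)=-5

((0, 0, 1); (0, 2, 0); (1, 0, 0))


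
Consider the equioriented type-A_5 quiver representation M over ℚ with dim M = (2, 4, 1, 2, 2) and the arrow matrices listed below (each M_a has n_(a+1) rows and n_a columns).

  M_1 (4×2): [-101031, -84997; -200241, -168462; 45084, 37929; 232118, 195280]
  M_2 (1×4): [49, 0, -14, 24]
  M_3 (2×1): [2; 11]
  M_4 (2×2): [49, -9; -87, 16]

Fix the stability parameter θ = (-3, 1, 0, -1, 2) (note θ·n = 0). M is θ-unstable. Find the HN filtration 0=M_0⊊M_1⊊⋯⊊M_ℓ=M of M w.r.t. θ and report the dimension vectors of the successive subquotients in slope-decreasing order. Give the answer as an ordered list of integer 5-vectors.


Interval decomposition of M: I[1,2], I[1,5], I[2,2]^2, I[4,5].
HN type (ℓ=5): μ^(1)=2; μ^(2)=1; μ^(3)=0; μ^(4)=-1; μ^(5)=-3

((0, 0, 0, 0, 2); (0, 3, 0, 0, 0); (0, 1, 1, 1, 0); (0, 0, 0, 1, 0); (2, 0, 0, 0, 0))


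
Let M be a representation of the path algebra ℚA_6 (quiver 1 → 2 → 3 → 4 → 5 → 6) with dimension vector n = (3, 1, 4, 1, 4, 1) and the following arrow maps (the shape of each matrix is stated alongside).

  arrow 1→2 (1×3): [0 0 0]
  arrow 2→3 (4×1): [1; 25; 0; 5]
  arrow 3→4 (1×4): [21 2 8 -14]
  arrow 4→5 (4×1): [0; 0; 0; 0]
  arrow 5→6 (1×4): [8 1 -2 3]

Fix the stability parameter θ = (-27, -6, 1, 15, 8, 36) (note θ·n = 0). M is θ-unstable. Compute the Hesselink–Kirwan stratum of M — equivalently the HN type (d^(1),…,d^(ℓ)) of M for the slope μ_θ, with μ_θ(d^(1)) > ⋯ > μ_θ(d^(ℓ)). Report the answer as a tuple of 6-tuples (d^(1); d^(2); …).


Interval decomposition of M: I[1,1]^3, I[2,4], I[3,3]^3, I[5,5]^3, I[5,6].
HN type (ℓ=6): μ^(1)=36; μ^(2)=15; μ^(3)=8; μ^(4)=1; μ^(5)=-6; μ^(6)=-27

((0, 0, 0, 0, 0, 1); (0, 0, 0, 1, 0, 0); (0, 0, 0, 0, 4, 0); (0, 0, 4, 0, 0, 0); (0, 1, 0, 0, 0, 0); (3, 0, 0, 0, 0, 0))


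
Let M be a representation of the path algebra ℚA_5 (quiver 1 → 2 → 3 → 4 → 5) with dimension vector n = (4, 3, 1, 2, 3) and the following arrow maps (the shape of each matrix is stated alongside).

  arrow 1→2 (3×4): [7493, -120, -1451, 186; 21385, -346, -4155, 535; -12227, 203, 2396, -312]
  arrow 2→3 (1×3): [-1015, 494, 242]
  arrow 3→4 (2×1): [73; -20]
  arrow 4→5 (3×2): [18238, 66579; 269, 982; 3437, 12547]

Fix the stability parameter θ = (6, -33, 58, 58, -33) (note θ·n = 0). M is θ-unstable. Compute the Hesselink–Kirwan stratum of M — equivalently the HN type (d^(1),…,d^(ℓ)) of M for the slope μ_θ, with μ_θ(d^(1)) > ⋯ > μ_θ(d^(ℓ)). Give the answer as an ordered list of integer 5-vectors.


Interval decomposition of M: I[1,1], I[1,2]^2, I[1,5], I[4,5], I[5,5].
HN type (ℓ=5): μ^(1)=83/3; μ^(2)=25/2; μ^(3)=6; μ^(4)=-27/2; μ^(5)=-33

((0, 0, 1, 1, 1); (0, 0, 0, 1, 1); (1, 0, 0, 0, 0); (3, 3, 0, 0, 0); (0, 0, 0, 0, 1))


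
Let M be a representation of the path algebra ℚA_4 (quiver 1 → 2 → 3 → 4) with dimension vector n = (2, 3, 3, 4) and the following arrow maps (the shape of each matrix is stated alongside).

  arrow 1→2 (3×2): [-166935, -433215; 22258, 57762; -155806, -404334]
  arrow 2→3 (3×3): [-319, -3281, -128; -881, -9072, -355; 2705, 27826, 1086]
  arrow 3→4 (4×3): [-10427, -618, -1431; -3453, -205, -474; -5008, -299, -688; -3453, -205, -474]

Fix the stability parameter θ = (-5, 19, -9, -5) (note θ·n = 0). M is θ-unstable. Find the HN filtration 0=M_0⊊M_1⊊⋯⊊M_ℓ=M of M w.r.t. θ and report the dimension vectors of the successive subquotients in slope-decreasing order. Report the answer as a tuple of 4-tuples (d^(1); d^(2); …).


Via rank(M_{q-1}∘⋯∘M_p): M ≅ I[1,1], I[1,4], I[2,4]^2, I[4,4].
μ_θ-semistable layers: μ^(1)=5/3; μ^(2)=-5

((0, 3, 3, 3); (2, 0, 0, 1))


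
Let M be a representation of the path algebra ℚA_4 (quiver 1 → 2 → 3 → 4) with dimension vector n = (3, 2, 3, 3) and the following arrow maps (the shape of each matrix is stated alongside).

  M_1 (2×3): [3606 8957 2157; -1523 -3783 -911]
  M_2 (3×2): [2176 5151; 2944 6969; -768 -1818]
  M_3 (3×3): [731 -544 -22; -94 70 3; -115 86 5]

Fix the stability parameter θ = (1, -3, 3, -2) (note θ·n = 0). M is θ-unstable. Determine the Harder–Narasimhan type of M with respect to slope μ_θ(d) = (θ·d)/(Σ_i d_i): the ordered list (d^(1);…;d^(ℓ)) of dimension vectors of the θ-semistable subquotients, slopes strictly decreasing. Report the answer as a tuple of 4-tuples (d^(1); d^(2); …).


Via rank(M_{q-1}∘⋯∘M_p): M ≅ I[1,1], I[1,2], I[1,4], I[3,3], I[3,4], I[4,4].
μ_θ-semistable layers: μ^(1)=3; μ^(2)=1; μ^(3)=1/2; μ^(4)=-1; μ^(5)=-2

((0, 0, 1, 0); (1, 0, 0, 0); (0, 0, 2, 2); (2, 2, 0, 0); (0, 0, 0, 1))


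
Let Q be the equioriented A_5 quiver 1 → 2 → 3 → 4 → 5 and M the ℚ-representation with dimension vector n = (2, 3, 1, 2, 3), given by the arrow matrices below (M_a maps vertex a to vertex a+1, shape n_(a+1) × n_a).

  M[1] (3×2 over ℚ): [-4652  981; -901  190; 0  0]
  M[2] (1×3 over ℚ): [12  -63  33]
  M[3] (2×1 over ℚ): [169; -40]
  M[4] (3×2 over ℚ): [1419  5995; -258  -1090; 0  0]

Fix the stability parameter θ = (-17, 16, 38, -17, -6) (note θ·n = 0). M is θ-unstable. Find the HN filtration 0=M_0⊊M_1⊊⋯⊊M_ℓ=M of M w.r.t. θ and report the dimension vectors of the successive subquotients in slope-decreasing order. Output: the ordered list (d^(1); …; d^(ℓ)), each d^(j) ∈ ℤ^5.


Interval decomposition of M: I[1,2], I[1,5], I[2,2], I[4,4], I[5,5]^2.
HN type (ℓ=4): μ^(1)=16; μ^(2)=31/4; μ^(3)=-6; μ^(4)=-17

((0, 2, 0, 0, 0); (0, 1, 1, 1, 1); (0, 0, 0, 0, 2); (2, 0, 0, 1, 0))


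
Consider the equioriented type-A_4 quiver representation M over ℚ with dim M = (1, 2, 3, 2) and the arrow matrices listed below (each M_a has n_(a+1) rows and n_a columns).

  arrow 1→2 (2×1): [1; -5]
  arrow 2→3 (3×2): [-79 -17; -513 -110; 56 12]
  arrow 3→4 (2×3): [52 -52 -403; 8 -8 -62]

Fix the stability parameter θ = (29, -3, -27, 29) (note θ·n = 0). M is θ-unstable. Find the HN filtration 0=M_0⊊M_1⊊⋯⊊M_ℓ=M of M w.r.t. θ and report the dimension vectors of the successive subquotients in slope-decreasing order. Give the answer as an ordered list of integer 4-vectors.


Interval decomposition of M: I[1,3], I[2,3], I[3,4], I[4,4].
HN type (ℓ=4): μ^(1)=29; μ^(2)=-1/3; μ^(3)=-15; μ^(4)=-27

((0, 0, 0, 2); (1, 1, 1, 0); (0, 1, 1, 0); (0, 0, 1, 0))


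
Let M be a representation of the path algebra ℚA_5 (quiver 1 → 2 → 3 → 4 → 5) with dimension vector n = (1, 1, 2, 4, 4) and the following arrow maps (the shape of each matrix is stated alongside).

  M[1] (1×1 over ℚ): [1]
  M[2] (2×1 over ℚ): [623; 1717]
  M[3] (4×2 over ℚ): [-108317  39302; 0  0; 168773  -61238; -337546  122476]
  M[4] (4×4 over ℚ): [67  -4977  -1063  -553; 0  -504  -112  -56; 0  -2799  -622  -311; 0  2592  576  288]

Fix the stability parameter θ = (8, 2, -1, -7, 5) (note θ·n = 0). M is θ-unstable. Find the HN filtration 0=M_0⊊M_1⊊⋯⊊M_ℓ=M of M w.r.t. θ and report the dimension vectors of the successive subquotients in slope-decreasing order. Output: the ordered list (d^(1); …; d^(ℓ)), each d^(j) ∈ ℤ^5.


Via rank(M_{q-1}∘⋯∘M_p): M ≅ I[1,4], I[3,3], I[4,4], I[4,5]^2, I[5,5]^2.
μ_θ-semistable layers: μ^(1)=5; μ^(2)=1/2; μ^(3)=-1; μ^(4)=-7

((0, 0, 0, 0, 4); (1, 1, 1, 1, 0); (0, 0, 1, 0, 0); (0, 0, 0, 3, 0))


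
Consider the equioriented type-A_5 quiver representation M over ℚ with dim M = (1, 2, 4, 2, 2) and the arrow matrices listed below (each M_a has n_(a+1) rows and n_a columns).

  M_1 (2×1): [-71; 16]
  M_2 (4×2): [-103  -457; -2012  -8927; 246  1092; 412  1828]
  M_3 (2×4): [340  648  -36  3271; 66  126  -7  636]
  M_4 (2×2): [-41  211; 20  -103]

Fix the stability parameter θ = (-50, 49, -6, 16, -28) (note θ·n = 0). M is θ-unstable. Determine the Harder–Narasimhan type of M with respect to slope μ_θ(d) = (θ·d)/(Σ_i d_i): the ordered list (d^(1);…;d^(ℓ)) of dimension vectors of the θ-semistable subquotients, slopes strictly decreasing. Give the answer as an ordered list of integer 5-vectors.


Via rank(M_{q-1}∘⋯∘M_p): M ≅ I[1,3], I[2,3], I[3,5]^2.
μ_θ-semistable layers: μ^(1)=43/2; μ^(2)=-6; μ^(3)=-50

((0, 2, 2, 0, 0); (0, 0, 2, 2, 2); (1, 0, 0, 0, 0))


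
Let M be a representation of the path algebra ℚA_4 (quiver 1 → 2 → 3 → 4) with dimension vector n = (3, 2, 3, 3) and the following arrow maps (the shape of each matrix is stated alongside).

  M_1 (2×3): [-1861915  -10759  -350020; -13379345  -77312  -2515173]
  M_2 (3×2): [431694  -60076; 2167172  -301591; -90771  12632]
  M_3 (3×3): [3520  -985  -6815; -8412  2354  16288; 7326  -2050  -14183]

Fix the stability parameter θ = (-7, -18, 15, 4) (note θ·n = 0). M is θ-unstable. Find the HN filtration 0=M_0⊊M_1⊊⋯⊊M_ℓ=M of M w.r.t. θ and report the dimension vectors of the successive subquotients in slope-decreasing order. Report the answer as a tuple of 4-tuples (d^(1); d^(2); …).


Interval decomposition of M: I[1,1], I[1,4]^2, I[3,3], I[4,4].
HN type (ℓ=5): μ^(1)=15; μ^(2)=19/2; μ^(3)=4; μ^(4)=-7; μ^(5)=-25/2

((0, 0, 1, 0); (0, 0, 2, 2); (0, 0, 0, 1); (1, 0, 0, 0); (2, 2, 0, 0))


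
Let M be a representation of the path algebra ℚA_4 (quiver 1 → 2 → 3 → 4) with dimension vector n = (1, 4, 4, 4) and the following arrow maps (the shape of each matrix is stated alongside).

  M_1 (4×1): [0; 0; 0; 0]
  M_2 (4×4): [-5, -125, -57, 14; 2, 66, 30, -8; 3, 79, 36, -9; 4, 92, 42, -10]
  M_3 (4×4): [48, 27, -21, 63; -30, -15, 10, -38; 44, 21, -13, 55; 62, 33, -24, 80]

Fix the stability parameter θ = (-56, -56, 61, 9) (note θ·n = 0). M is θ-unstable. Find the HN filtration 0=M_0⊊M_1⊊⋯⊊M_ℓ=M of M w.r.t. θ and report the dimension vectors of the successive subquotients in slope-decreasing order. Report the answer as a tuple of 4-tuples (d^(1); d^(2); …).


Via rank(M_{q-1}∘⋯∘M_p): M ≅ I[1,1], I[2,2]^2, I[2,3], I[2,4], I[3,3], I[3,4], I[4,4]^2.
μ_θ-semistable layers: μ^(1)=61; μ^(2)=35; μ^(3)=9; μ^(4)=-56

((0, 0, 2, 0); (0, 0, 2, 2); (0, 0, 0, 2); (1, 4, 0, 0))


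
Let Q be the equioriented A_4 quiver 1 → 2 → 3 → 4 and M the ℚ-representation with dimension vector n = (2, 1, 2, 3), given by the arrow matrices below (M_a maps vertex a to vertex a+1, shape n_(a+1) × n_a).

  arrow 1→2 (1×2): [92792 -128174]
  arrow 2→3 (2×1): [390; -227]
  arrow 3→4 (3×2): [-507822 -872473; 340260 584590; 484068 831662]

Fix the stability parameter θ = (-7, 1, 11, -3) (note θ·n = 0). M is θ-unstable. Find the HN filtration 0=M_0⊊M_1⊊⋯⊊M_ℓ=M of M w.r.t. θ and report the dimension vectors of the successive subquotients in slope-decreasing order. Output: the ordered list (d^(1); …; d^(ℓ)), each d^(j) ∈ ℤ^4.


Interval decomposition of M: I[1,1], I[1,4], I[3,3], I[4,4]^2.
HN type (ℓ=5): μ^(1)=11; μ^(2)=4; μ^(3)=1; μ^(4)=-3; μ^(5)=-7

((0, 0, 1, 0); (0, 0, 1, 1); (0, 1, 0, 0); (0, 0, 0, 2); (2, 0, 0, 0))


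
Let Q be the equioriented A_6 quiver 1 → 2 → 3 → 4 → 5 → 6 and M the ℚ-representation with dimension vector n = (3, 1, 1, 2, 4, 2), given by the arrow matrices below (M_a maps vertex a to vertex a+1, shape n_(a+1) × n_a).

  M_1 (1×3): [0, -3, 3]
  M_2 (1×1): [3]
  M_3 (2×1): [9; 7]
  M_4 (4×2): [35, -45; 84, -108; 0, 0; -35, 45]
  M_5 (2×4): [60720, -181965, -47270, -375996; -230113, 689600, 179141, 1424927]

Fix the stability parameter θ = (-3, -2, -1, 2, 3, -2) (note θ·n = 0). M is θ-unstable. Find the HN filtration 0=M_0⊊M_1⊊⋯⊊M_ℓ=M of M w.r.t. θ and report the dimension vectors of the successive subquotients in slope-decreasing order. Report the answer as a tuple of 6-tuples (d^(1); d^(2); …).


Via rank(M_{q-1}∘⋯∘M_p): M ≅ I[1,1]^2, I[1,4], I[4,5], I[5,5], I[5,6]^2.
μ_θ-semistable layers: μ^(1)=3; μ^(2)=2; μ^(3)=1/2; μ^(4)=-1; μ^(5)=-2; μ^(6)=-3

((0, 0, 0, 0, 2, 0); (0, 0, 0, 2, 0, 0); (0, 0, 0, 0, 2, 2); (0, 0, 1, 0, 0, 0); (0, 1, 0, 0, 0, 0); (3, 0, 0, 0, 0, 0))


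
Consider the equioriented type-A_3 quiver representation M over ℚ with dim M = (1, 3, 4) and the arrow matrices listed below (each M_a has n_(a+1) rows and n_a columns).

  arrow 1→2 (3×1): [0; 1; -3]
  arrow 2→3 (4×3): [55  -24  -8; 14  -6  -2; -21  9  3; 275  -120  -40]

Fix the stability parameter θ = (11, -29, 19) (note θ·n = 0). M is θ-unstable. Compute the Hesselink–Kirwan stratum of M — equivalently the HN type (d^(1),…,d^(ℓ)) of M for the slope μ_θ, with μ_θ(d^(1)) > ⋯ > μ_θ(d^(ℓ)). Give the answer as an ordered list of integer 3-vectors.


Barcode: M ≅ I[1,2], I[2,3]^2, I[3,3]^2. HN layers by μ_θ (3 steps, strictly decreasing):
  μ^(1)=19; μ^(2)=-9; μ^(3)=-29

((0, 0, 4); (1, 1, 0); (0, 2, 0))


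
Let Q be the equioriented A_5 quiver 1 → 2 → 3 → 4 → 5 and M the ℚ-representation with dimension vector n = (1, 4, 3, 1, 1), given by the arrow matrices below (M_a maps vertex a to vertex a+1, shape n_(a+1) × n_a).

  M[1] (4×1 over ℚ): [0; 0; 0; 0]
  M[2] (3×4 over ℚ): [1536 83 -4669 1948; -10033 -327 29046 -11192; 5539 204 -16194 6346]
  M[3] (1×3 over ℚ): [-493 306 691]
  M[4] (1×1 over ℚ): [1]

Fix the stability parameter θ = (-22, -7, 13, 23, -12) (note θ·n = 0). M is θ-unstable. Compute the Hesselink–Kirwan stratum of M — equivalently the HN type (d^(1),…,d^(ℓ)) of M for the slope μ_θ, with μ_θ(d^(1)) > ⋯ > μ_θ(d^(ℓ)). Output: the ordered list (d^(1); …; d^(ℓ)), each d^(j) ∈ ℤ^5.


Interval decomposition of M: I[1,1], I[2,2], I[2,3]^2, I[2,5].
HN type (ℓ=4): μ^(1)=13; μ^(2)=8; μ^(3)=-7; μ^(4)=-22

((0, 0, 2, 0, 0); (0, 0, 1, 1, 1); (0, 4, 0, 0, 0); (1, 0, 0, 0, 0))


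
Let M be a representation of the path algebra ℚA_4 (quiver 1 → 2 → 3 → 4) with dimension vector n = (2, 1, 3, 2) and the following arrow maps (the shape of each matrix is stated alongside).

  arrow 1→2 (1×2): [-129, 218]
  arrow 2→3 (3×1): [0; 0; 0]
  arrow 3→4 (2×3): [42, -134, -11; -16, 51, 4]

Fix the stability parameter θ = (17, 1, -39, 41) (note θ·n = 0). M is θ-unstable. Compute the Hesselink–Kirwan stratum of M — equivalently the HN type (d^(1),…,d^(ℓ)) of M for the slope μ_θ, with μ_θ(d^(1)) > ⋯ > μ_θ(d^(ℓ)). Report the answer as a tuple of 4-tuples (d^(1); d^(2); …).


Interval decomposition of M: I[1,1], I[1,2], I[3,3], I[3,4]^2.
HN type (ℓ=4): μ^(1)=41; μ^(2)=17; μ^(3)=9; μ^(4)=-39

((0, 0, 0, 2); (1, 0, 0, 0); (1, 1, 0, 0); (0, 0, 3, 0))


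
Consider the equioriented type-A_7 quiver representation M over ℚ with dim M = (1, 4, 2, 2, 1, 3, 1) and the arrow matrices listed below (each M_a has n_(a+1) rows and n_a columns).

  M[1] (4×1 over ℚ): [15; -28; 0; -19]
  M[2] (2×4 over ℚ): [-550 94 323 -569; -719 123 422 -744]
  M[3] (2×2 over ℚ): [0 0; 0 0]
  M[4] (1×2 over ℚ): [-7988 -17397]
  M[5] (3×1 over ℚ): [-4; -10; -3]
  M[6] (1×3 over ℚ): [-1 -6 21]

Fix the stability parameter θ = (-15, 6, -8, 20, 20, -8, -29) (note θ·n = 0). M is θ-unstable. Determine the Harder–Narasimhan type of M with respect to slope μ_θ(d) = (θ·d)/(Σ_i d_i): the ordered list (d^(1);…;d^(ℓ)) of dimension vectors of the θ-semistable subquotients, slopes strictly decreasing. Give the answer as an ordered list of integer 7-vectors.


Interval decomposition of M: I[1,3], I[2,2]^2, I[2,3], I[4,4], I[4,7], I[6,6]^2.
HN type (ℓ=6): μ^(1)=20; μ^(2)=6; μ^(3)=3/4; μ^(4)=-1; μ^(5)=-8; μ^(6)=-15

((0, 0, 0, 1, 0, 0, 0); (0, 2, 0, 0, 0, 0, 0); (0, 0, 0, 1, 1, 1, 1); (0, 2, 2, 0, 0, 0, 0); (0, 0, 0, 0, 0, 2, 0); (1, 0, 0, 0, 0, 0, 0))


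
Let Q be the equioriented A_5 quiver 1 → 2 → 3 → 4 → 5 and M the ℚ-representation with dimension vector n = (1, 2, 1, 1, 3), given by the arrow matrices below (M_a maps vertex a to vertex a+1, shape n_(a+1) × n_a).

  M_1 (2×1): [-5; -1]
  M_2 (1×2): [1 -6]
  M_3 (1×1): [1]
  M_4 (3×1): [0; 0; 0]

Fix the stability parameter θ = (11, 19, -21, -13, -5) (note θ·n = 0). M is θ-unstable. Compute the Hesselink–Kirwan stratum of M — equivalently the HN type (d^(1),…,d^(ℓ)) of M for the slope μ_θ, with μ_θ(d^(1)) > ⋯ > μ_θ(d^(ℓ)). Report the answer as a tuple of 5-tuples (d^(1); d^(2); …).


Interval decomposition of M: I[1,4], I[2,2], I[5,5]^3.
HN type (ℓ=3): μ^(1)=19; μ^(2)=-1; μ^(3)=-5

((0, 1, 0, 0, 0); (1, 1, 1, 1, 0); (0, 0, 0, 0, 3))


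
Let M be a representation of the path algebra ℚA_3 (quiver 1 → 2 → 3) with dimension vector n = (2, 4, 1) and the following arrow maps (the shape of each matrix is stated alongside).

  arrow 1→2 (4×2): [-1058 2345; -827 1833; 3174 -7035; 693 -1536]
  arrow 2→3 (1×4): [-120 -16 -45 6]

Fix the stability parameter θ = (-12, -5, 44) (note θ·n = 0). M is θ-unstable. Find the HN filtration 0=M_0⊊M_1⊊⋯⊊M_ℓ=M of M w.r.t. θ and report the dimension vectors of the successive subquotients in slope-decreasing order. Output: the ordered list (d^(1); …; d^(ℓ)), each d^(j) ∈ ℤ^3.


Barcode: M ≅ I[1,2], I[1,3], I[2,2]^2. HN layers by μ_θ (3 steps, strictly decreasing):
  μ^(1)=44; μ^(2)=-5; μ^(3)=-12

((0, 0, 1); (0, 4, 0); (2, 0, 0))


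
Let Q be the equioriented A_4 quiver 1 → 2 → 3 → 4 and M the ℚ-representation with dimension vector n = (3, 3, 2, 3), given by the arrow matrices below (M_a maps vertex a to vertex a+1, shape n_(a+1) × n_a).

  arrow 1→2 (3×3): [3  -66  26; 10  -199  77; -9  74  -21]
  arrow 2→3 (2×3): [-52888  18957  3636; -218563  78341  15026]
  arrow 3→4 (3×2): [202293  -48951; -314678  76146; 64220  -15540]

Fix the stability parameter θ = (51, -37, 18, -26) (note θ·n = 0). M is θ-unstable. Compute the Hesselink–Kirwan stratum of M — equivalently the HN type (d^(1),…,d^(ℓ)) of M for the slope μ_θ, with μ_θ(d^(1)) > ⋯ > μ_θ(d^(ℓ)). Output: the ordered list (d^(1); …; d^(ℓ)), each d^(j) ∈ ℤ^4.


Barcode: M ≅ I[1,2], I[1,3], I[1,4], I[4,4]^2. HN layers by μ_θ (4 steps, strictly decreasing):
  μ^(1)=18; μ^(2)=7; μ^(3)=3/2; μ^(4)=-26

((0, 0, 1, 0); (2, 2, 0, 0); (1, 1, 1, 1); (0, 0, 0, 2))


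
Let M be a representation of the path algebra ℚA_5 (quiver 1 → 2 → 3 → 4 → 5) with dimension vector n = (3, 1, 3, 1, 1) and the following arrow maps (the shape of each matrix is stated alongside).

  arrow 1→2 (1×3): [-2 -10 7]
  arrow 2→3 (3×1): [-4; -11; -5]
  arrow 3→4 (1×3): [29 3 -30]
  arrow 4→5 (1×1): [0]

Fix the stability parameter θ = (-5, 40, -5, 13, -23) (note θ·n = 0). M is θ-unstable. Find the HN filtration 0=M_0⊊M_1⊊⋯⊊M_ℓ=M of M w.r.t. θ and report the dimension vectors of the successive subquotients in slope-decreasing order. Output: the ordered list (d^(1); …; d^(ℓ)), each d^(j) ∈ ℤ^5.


Via rank(M_{q-1}∘⋯∘M_p): M ≅ I[1,1]^2, I[1,4], I[3,3]^2, I[5,5].
μ_θ-semistable layers: μ^(1)=16; μ^(2)=-5; μ^(3)=-23

((0, 1, 1, 1, 0); (3, 0, 2, 0, 0); (0, 0, 0, 0, 1))


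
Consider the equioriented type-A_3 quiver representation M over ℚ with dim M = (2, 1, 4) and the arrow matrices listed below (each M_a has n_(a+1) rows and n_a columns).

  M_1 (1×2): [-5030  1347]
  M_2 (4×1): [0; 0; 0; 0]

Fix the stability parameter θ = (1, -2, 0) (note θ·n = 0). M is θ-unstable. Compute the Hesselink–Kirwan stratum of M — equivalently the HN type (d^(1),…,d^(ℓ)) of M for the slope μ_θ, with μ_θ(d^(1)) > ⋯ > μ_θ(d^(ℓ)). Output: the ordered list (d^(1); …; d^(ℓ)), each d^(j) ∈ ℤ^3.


Via rank(M_{q-1}∘⋯∘M_p): M ≅ I[1,1], I[1,2], I[3,3]^4.
μ_θ-semistable layers: μ^(1)=1; μ^(2)=0; μ^(3)=-1/2

((1, 0, 0); (0, 0, 4); (1, 1, 0))


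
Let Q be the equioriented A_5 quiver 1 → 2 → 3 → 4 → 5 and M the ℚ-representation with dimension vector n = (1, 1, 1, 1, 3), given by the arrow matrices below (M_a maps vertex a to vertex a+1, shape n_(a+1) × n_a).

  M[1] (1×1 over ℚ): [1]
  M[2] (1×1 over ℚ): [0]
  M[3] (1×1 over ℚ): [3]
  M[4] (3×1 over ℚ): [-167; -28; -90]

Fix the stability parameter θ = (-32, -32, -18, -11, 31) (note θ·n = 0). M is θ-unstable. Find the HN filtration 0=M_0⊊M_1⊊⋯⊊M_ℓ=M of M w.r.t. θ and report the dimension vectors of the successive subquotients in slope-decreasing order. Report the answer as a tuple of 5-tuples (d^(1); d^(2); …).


Via rank(M_{q-1}∘⋯∘M_p): M ≅ I[1,2], I[3,5], I[5,5]^2.
μ_θ-semistable layers: μ^(1)=31; μ^(2)=-11; μ^(3)=-18; μ^(4)=-32

((0, 0, 0, 0, 3); (0, 0, 0, 1, 0); (0, 0, 1, 0, 0); (1, 1, 0, 0, 0))


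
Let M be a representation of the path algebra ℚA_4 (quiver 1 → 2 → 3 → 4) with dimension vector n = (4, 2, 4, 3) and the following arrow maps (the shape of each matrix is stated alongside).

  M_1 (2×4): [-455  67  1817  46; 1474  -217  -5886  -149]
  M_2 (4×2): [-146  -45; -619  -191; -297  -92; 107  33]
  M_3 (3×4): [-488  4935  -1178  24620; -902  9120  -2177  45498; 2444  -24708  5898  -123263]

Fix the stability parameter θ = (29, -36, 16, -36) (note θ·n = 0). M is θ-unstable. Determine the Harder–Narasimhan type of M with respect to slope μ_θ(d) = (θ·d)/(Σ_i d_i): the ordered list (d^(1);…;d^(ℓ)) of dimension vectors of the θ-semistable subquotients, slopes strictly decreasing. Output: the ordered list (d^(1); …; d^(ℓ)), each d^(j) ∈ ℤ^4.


Interval decomposition of M: I[1,1]^2, I[1,4]^2, I[3,3], I[3,4].
HN type (ℓ=4): μ^(1)=29; μ^(2)=16; μ^(3)=-27/4; μ^(4)=-10

((2, 0, 0, 0); (0, 0, 1, 0); (2, 2, 2, 2); (0, 0, 1, 1))


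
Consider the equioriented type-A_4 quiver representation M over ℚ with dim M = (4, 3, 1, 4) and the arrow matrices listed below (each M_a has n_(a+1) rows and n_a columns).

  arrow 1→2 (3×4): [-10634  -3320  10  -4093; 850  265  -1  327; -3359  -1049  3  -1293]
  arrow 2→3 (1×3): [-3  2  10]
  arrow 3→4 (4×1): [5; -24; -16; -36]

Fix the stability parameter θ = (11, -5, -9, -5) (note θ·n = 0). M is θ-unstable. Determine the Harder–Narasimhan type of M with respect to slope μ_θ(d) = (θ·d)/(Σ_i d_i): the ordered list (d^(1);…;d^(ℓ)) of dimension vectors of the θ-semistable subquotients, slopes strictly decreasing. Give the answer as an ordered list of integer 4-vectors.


Barcode: M ≅ I[1,1], I[1,2]^2, I[1,4], I[4,4]^3. HN layers by μ_θ (4 steps, strictly decreasing):
  μ^(1)=11; μ^(2)=3; μ^(3)=-2; μ^(4)=-5

((1, 0, 0, 0); (2, 2, 0, 0); (1, 1, 1, 1); (0, 0, 0, 3))


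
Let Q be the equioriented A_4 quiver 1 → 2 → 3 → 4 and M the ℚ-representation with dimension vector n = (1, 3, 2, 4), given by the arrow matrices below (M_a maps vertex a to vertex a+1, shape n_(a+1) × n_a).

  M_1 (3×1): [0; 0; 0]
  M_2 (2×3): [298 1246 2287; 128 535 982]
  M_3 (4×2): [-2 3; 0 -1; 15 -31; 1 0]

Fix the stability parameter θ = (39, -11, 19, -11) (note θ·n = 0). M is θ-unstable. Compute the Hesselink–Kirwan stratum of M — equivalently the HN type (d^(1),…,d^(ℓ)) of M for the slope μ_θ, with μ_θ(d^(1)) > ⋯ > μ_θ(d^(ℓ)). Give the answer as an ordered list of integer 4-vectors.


Barcode: M ≅ I[1,1], I[2,2], I[2,4]^2, I[4,4]^2. HN layers by μ_θ (3 steps, strictly decreasing):
  μ^(1)=39; μ^(2)=4; μ^(3)=-11

((1, 0, 0, 0); (0, 0, 2, 2); (0, 3, 0, 2))


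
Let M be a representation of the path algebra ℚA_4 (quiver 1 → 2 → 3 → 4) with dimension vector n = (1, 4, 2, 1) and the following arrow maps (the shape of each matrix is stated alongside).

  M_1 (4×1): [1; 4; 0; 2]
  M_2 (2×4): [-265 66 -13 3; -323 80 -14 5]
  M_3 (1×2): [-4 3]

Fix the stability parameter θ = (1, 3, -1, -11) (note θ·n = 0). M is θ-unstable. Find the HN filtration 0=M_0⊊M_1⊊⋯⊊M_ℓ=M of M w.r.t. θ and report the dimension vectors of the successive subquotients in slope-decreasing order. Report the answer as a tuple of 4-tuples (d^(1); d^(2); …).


Interval decomposition of M: I[1,4], I[2,2]^2, I[2,3].
HN type (ℓ=3): μ^(1)=3; μ^(2)=1; μ^(3)=-2

((0, 2, 0, 0); (0, 1, 1, 0); (1, 1, 1, 1))


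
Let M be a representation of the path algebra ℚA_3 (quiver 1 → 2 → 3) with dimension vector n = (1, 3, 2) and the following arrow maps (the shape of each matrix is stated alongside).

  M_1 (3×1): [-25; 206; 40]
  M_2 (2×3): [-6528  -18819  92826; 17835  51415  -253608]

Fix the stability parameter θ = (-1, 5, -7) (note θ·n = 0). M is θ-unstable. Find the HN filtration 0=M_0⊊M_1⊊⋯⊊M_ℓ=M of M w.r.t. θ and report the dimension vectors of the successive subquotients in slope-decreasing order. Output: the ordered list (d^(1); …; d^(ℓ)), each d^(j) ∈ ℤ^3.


Interval decomposition of M: I[1,3], I[2,2], I[2,3].
HN type (ℓ=2): μ^(1)=5; μ^(2)=-1

((0, 1, 0); (1, 2, 2))
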